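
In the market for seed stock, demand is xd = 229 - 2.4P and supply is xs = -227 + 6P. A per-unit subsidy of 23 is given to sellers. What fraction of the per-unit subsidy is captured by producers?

Producer share = 2/7

Pre-subsidy: 229 - 2.4P = -227 + 6P gives P* = 380/7, x* = 691/7.
With the subsidy, sellers receive Ps = Pb + 23 for each unit, where Pb is the price buyers pay.
Supply in terms of Pb becomes xs = -227 + 6(Pb + 23) = -89 + 6Pb. Setting this equal to demand: 229 - 2.4Pb = -89 + 6Pb, so Pb = 265/7.
Sellers receive Ps = 265/7 + 23 = 426/7; x' = 229 − 2.4·(265/7) = 967/7.
Buyers' price falls by P* − Pb = 380/7 − 265/7 = 115/7; sellers' price rises by Ps − P* = 426/7 − 380/7 = 46/7.
So producers capture (46/7)/23 = 2/7 of each unit of subsidy.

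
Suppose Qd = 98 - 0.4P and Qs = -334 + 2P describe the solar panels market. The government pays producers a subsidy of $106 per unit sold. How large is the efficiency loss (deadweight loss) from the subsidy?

Pre-subsidy: 98 - 0.4P = -334 + 2P gives P* = 180, Q* = 26.
With the subsidy, sellers receive Ps = Pb + 106 for each unit, where Pb is the price buyers pay.
Supply in terms of Pb becomes Qs = -334 + 2(Pb + 106) = -122 + 2Pb. Setting this equal to demand: 98 - 0.4Pb = -122 + 2Pb, so Pb = 275/3.
Sellers receive Ps = 275/3 + 106 = 593/3; Q' = 98 − 0.4·(275/3) = 184/3.
The subsidy expands output by 184/3 − 26 = 106/3 past the efficient level; on those units the gap between marginal cost and willingness to pay runs from 0 up to 106.
DWL = ½ × 106 × 106/3 = 5618/3.

Deadweight loss = 5618/3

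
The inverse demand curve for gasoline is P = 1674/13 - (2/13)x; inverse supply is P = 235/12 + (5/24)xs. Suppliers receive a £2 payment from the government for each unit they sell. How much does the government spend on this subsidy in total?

Government cost = 69380/113

Pre-subsidy: 1674/13 - (2/13)x = 235/12 + (5/24)x gives x* = 34066/113 and P* = 9310/113.
With the subsidy, sellers receive Ps = Pb + 2 for each unit, where Pb is the price buyers pay.
On the curves, Pb = 1674/13 - (2/13)x and Ps = 235/12 + (5/24)x; the wedge Ps − Pb = 2 gives 235/12 + (5/24)x − (1674/13 - (2/13)x) = 2, so x' = 34690/113.
Then Pb = 1674/13 − (2/13)·(34690/113) = 9214/113 and Ps = 235/12 + (5/24)·(34690/113) = 9440/113.
Government outlay = subsidy × quantity = 2 × 34690/113 = 69380/113.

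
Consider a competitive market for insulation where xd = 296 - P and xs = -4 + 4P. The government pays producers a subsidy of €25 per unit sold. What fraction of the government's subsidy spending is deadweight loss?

DWL / government spending = 0.0390625

Pre-subsidy: 296 - P = -4 + 4P gives P* = 60, x* = 236.
With the subsidy, sellers receive Ps = Pb + 25 for each unit, where Pb is the price buyers pay.
Supply in terms of Pb becomes xs = -4 + 4(Pb + 25) = 96 + 4Pb. Setting this equal to demand: 296 - Pb = 96 + 4Pb, so Pb = 40.
Sellers receive Ps = 40 + 25 = 65; x' = 296 − 1·40 = 256.
ΔCS = ½(236 + 256)(60 − 40) = 4920; ΔPS = ½(236 + 256)(65 − 60) = 1230.
Government spending = 25 × 256 = 6400.
DWL = ½ × 25 × (256 − 236) = 250; fraction = 250 / 6400 = 0.0390625.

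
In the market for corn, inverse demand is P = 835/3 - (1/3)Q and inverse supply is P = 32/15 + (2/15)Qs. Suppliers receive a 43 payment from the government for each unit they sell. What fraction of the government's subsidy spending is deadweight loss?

Pre-subsidy: 835/3 - (1/3)Q = 32/15 + (2/15)Q gives Q* = 4143/7 and P* = 1702/21.
With the subsidy, sellers receive Ps = Pb + 43 for each unit, where Pb is the price buyers pay.
On the curves, Pb = 835/3 - (1/3)Q and Ps = 32/15 + (2/15)Q; the wedge Ps − Pb = 43 gives 32/15 + (2/15)Q − (835/3 - (1/3)Q) = 43, so Q' = 684.
Then Pb = 835/3 − (1/3)·684 = 151/3 and Ps = 32/15 + (2/15)·684 = 280/3.
ΔCS = ½(4143/7 + 684)(1702/21 − 151/3) = 1920165/98; ΔPS = ½(4143/7 + 684)(280/3 − 1702/21) = 384033/49.
Government spending = 43 × 684 = 29412.
DWL = ½ × 43 × (684 − 4143/7) = 27735/14; fraction = (27735/14) / 29412 = 215/3192.

DWL / government spending = 215/3192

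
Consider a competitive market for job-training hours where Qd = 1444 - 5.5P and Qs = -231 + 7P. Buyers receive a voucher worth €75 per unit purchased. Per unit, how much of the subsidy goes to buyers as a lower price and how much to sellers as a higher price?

Buyers gain €42 per unit; sellers gain €33 per unit

Pre-subsidy: 1444 - 5.5P = -231 + 7P gives P* = 134, Q* = 707.
With the rebate, buyers effectively pay Pb = Ps − 75, where Ps is the price sellers receive.
Demand in terms of Ps becomes Qd = 1444 − 5.5(Ps − 75) = 1856.5 - 5.5Ps. Setting this equal to supply: 1856.5 - 5.5Ps = -231 + 7Ps, so Ps = 167.
Buyers pay Pb = 167 − 75 = 92; Q' = -231 + 7·167 = 938.
Buyers' price falls by P* − Pb = 134 − 92 = 42; sellers' price rises by Ps − P* = 167 − 134 = 33.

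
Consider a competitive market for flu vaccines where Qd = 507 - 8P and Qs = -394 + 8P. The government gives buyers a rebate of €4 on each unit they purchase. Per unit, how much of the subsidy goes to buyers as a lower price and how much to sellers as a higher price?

Buyers gain €2 per unit; sellers gain €2 per unit

Pre-subsidy: 507 - 8P = -394 + 8P gives P* = 56.3125, Q* = 56.5.
With the rebate, buyers effectively pay Pb = Ps − 4, where Ps is the price sellers receive.
Demand in terms of Ps becomes Qd = 507 − 8(Ps − 4) = 539 - 8Ps. Setting this equal to supply: 539 - 8Ps = -394 + 8Ps, so Ps = 58.3125.
Buyers pay Pb = 58.3125 − 4 = 54.3125; Q' = -394 + 8·58.3125 = 72.5.
Buyers' price falls by P* − Pb = 56.3125 − 54.3125 = 2; sellers' price rises by Ps − P* = 58.3125 − 56.3125 = 2.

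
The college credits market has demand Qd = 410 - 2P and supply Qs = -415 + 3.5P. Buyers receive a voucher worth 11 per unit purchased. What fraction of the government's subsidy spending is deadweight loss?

DWL / government spending = 7/124

Pre-subsidy: 410 - 2P = -415 + 3.5P gives P* = 150, Q* = 110.
With the rebate, buyers effectively pay Pb = Ps − 11, where Ps is the price sellers receive.
Demand in terms of Ps becomes Qd = 410 − 2(Ps − 11) = 432 - 2Ps. Setting this equal to supply: 432 - 2Ps = -415 + 3.5Ps, so Ps = 154.
Buyers pay Pb = 154 − 11 = 143; Q' = -415 + 3.5·154 = 124.
ΔCS = ½(110 + 124)(150 − 143) = 819; ΔPS = ½(110 + 124)(154 − 150) = 468.
Government spending = 11 × 124 = 1364.
DWL = ½ × 11 × (124 − 110) = 77; fraction = 77 / 1364 = 7/124.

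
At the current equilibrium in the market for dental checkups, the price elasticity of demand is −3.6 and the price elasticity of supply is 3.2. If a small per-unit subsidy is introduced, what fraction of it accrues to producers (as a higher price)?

Producer share = 9/17

For a small subsidy around the equilibrium, the benefit split depends on the relative slopes, which at a point are proportional to the elasticities.
Buyer share = εs/(εs + |εd|) = 3.2/(3.2 + 3.6) = 8/17; seller share = |εd|/(εs + |εd|) = 9/17.
So producers capture 9/17 of the subsidy.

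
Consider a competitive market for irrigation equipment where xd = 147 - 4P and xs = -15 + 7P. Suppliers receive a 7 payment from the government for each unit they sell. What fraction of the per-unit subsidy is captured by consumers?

Consumer share = 7/11

Pre-subsidy: 147 - 4P = -15 + 7P gives P* = 162/11, x* = 969/11.
With the subsidy, sellers receive Ps = Pb + 7 for each unit, where Pb is the price buyers pay.
Supply in terms of Pb becomes xs = -15 + 7(Pb + 7) = 34 + 7Pb. Setting this equal to demand: 147 - 4Pb = 34 + 7Pb, so Pb = 113/11.
Sellers receive Ps = 113/11 + 7 = 190/11; x' = 147 − 4·(113/11) = 1165/11.
Buyers' price falls by P* − Pb = 162/11 − 113/11 = 49/11; sellers' price rises by Ps − P* = 190/11 − 162/11 = 28/11.
So consumers capture (49/11)/7 = 7/11 of each unit of subsidy.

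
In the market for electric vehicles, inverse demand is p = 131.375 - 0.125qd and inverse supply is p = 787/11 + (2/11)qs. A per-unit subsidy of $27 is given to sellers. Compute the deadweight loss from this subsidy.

Deadweight loss = $1188

Pre-subsidy: 131.375 - 0.125q = 787/11 + (2/11)q gives q* = 195 and p* = 107.
With the subsidy, sellers receive ps = pb + 27 for each unit, where pb is the price buyers pay.
On the curves, pb = 131.375 - 0.125q and ps = 787/11 + (2/11)q; the wedge ps − pb = 27 gives 787/11 + (2/11)q − (131.375 - 0.125q) = 27, so q' = 283.
Then pb = 131.375 − 0.125·283 = 96 and ps = 787/11 + (2/11)·283 = 123.
The subsidy expands output by 283 − 195 = 88 past the efficient level; on those units the gap between marginal cost and willingness to pay runs from 0 up to 27.
DWL = ½ × 27 × 88 = 1188.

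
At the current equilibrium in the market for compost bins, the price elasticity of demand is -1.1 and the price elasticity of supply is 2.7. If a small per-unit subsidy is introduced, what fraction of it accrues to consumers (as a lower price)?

Consumer share = 27/38

For a small subsidy around the equilibrium, the benefit split depends on the relative slopes, which at a point are proportional to the elasticities.
Buyer share = εs/(εs + |εd|) = 2.7/(2.7 + 1.1) = 27/38; seller share = |εd|/(εs + |εd|) = 11/38.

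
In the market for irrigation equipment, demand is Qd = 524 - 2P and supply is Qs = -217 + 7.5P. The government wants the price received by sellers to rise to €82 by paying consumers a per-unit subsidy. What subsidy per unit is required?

At a seller price of 82, quantity supplied is -217 + 7.5·82 = 398.
Buyers absorb 398 only when they pay Pb with 524 − 2·Pb = 398, i.e. Pb = 63.
s = Ps − Pb = 82 − 63 = 19.

Required subsidy s = €19 per unit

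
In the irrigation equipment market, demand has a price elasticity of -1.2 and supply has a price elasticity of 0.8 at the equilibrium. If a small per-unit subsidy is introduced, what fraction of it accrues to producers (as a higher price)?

Producer share = 0.6

For a small subsidy around the equilibrium, the benefit split depends on the relative slopes, which at a point are proportional to the elasticities.
Buyer share = εs/(εs + |εd|) = 0.8/(0.8 + 1.2) = 0.4; seller share = |εd|/(εs + |εd|) = 0.6.
So producers capture 0.6 of the subsidy.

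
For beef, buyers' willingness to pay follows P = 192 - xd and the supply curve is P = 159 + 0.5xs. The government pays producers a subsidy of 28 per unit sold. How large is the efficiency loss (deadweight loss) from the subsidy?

Deadweight loss = 784/3

Pre-subsidy: 192 - x = 159 + 0.5x gives x* = 22 and P* = 170.
With the subsidy, sellers receive Ps = Pb + 28 for each unit, where Pb is the price buyers pay.
On the curves, Pb = 192 - x and Ps = 159 + 0.5x; the wedge Ps − Pb = 28 gives 159 + 0.5x − (192 - x) = 28, so x' = 122/3.
Then Pb = 192 − 1·(122/3) = 454/3 and Ps = 159 + 0.5·(122/3) = 538/3.
The subsidy expands output by 122/3 − 22 = 56/3 past the efficient level; on those units the gap between marginal cost and willingness to pay runs from 0 up to 28.
DWL = ½ × 28 × 56/3 = 784/3.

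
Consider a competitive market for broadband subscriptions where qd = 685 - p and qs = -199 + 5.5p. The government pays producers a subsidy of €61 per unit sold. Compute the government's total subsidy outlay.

Pre-subsidy: 685 - p = -199 + 5.5p gives p* = 136, q* = 549.
With the subsidy, sellers receive ps = pb + 61 for each unit, where pb is the price buyers pay.
Supply in terms of pb becomes qs = -199 + 5.5(pb + 61) = 136.5 + 5.5pb. Setting this equal to demand: 685 - pb = 136.5 + 5.5pb, so pb = 1097/13.
Sellers receive ps = 1097/13 + 61 = 1890/13; q' = 685 − 1·(1097/13) = 7808/13.
Government outlay = subsidy × quantity = 61 × 7808/13 = 476288/13.

Government cost = 476288/13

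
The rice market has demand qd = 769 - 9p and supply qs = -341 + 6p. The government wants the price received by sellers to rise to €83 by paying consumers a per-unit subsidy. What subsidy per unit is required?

Required subsidy s = €15 per unit

At a seller price of 83, quantity supplied is -341 + 6·83 = 157.
Buyers absorb 157 only when they pay pb with 769 − 9·pb = 157, i.e. pb = 68.
s = ps − pb = 83 − 68 = 15.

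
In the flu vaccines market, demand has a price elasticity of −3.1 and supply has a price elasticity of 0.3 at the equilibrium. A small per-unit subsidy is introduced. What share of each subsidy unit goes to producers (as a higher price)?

For a small subsidy around the equilibrium, the benefit split depends on the relative slopes, which at a point are proportional to the elasticities.
Buyer share = εs/(εs + |εd|) = 0.3/(0.3 + 3.1) = 3/34; seller share = |εd|/(εs + |εd|) = 31/34.
So producers capture 31/34 of the subsidy.

Producer share = 31/34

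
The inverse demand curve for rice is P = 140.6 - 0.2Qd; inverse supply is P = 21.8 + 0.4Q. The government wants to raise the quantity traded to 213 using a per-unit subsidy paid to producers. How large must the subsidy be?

Required subsidy s = 9 per unit

At Q = 213, from the demand curve buyers pay Pb = 140.6 − 0.2·213 = 98; from the supply curve sellers need Ps = 21.8 + 0.4·213 = 107.
The subsidy must fill the gap: s = Ps − Pb = 107 − 98 = 9.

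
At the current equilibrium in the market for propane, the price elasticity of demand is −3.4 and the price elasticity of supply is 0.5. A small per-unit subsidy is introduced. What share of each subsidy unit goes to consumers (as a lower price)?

Consumer share = 5/39

For a small subsidy around the equilibrium, the benefit split depends on the relative slopes, which at a point are proportional to the elasticities.
Buyer share = εs/(εs + |εd|) = 0.5/(0.5 + 3.4) = 5/39; seller share = |εd|/(εs + |εd|) = 34/39.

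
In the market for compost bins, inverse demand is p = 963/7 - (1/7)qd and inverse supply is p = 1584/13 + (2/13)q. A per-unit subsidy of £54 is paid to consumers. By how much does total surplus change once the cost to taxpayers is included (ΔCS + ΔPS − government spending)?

Pre-subsidy: 963/7 - (1/7)q = 1584/13 + (2/13)q gives q* = 53 and p* = 130.
With the rebate, buyers effectively pay pb = ps − 54, where ps is the price sellers receive.
On the curves, pb = 963/7 - (1/7)q and ps = 1584/13 + (2/13)q; the wedge ps − pb = 54 gives 1584/13 + (2/13)q − (963/7 - (1/7)q) = 54, so q' = 235.
Then pb = 963/7 − (1/7)·235 = 104 and ps = 1584/13 + (2/13)·235 = 158.
ΔCS = ½(53 + 235)(130 − 104) = 3744; ΔPS = ½(53 + 235)(158 − 130) = 4032.
Government spending = 54 × 235 = 12690.
Net change = 3744 + 4032 − 12690 = -4914. The loss equals the DWL triangle ½·54·182.

Net change in total surplus = -£4914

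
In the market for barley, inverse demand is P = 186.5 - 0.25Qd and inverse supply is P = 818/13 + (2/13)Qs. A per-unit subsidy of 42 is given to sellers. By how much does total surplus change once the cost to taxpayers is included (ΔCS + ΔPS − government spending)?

Net change in total surplus = -2184

Pre-subsidy: 186.5 - 0.25Q = 818/13 + (2/13)Q gives Q* = 306 and P* = 110.
With the subsidy, sellers receive Ps = Pb + 42 for each unit, where Pb is the price buyers pay.
On the curves, Pb = 186.5 - 0.25Q and Ps = 818/13 + (2/13)Q; the wedge Ps − Pb = 42 gives 818/13 + (2/13)Q − (186.5 - 0.25Q) = 42, so Q' = 410.
Then Pb = 186.5 − 0.25·410 = 84 and Ps = 818/13 + (2/13)·410 = 126.
ΔCS = ½(306 + 410)(110 − 84) = 9308; ΔPS = ½(306 + 410)(126 − 110) = 5728.
Government spending = 42 × 410 = 17220.
Net change = 9308 + 5728 − 17220 = -2184. The loss equals the DWL triangle ½·42·104.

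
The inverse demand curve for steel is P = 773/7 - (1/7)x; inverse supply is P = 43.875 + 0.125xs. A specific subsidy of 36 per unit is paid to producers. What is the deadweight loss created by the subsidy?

Deadweight loss = 2419.2

Pre-subsidy: 773/7 - (1/7)x = 43.875 + 0.125x gives x* = 3727/15 and P* = 1124/15.
With the subsidy, sellers receive Ps = Pb + 36 for each unit, where Pb is the price buyers pay.
On the curves, Pb = 773/7 - (1/7)x and Ps = 43.875 + 0.125x; the wedge Ps − Pb = 36 gives 43.875 + 0.125x − (773/7 - (1/7)x) = 36, so x' = 5743/15.
Then Pb = 773/7 − (1/7)·(5743/15) = 836/15 and Ps = 43.875 + 0.125·(5743/15) = 1376/15.
The subsidy expands output by 5743/15 − 3727/15 = 134.4 past the efficient level; on those units the gap between marginal cost and willingness to pay runs from 0 up to 36.
DWL = ½ × 36 × 134.4 = 2419.2.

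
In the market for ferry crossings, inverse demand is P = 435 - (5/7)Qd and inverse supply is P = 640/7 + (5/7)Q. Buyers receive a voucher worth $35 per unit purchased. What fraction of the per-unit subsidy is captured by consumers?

Pre-subsidy: 435 - (5/7)Q = 640/7 + (5/7)Q gives Q* = 240.5 and P* = 3685/14.
With the rebate, buyers effectively pay Pb = Ps − 35, where Ps is the price sellers receive.
On the curves, Pb = 435 - (5/7)Q and Ps = 640/7 + (5/7)Q; the wedge Ps − Pb = 35 gives 640/7 + (5/7)Q − (435 - (5/7)Q) = 35, so Q' = 265.
Then Pb = 435 − (5/7)·265 = 1720/7 and Ps = 640/7 + (5/7)·265 = 1965/7.
Buyers' price falls by P* − Pb = 3685/14 − 1720/7 = 17.5; sellers' price rises by Ps − P* = 1965/7 − 3685/14 = 17.5.
So consumers capture 17.5/35 = 0.5 of each unit of subsidy.

Consumer share = 0.5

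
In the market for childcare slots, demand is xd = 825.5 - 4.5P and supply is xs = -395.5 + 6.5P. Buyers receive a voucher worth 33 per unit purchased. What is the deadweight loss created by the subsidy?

Pre-subsidy: 825.5 - 4.5P = -395.5 + 6.5P gives P* = 111, x* = 326.
With the rebate, buyers effectively pay Pb = Ps − 33, where Ps is the price sellers receive.
Demand in terms of Ps becomes xd = 825.5 − 4.5(Ps − 33) = 974 - 4.5Ps. Setting this equal to supply: 974 - 4.5Ps = -395.5 + 6.5Ps, so Ps = 124.5.
Buyers pay Pb = 124.5 − 33 = 91.5; x' = -395.5 + 6.5·124.5 = 413.75.
The subsidy expands output by 413.75 − 326 = 87.75 past the efficient level; on those units the gap between marginal cost and willingness to pay runs from 0 up to 33.
DWL = ½ × 33 × 87.75 = 1447.875.

Deadweight loss = 1447.875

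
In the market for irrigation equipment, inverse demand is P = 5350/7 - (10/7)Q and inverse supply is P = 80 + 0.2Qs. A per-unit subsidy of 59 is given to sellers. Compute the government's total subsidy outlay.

Pre-subsidy: 5350/7 - (10/7)Q = 80 + 0.2Q gives Q* = 23950/57 and P* = 9350/57.
With the subsidy, sellers receive Ps = Pb + 59 for each unit, where Pb is the price buyers pay.
On the curves, Pb = 5350/7 - (10/7)Q and Ps = 80 + 0.2Q; the wedge Ps − Pb = 59 gives 80 + 0.2Q − (5350/7 - (10/7)Q) = 59, so Q' = 26015/57.
Then Pb = 5350/7 − (10/7)·(26015/57) = 6400/57 and Ps = 80 + 0.2·(26015/57) = 9763/57.
Government outlay = subsidy × quantity = 59 × 26015/57 = 1534885/57.

Government cost = 1534885/57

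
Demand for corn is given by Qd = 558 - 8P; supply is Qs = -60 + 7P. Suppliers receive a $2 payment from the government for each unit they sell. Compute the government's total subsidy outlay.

Government cost = 7076/15

Pre-subsidy: 558 - 8P = -60 + 7P gives P* = 41.2, Q* = 228.4.
With the subsidy, sellers receive Ps = Pb + 2 for each unit, where Pb is the price buyers pay.
Supply in terms of Pb becomes Qs = -60 + 7(Pb + 2) = -46 + 7Pb. Setting this equal to demand: 558 - 8Pb = -46 + 7Pb, so Pb = 604/15.
Sellers receive Ps = 604/15 + 2 = 634/15; Q' = 558 − 8·(604/15) = 3538/15.
Government outlay = subsidy × quantity = 2 × 3538/15 = 7076/15.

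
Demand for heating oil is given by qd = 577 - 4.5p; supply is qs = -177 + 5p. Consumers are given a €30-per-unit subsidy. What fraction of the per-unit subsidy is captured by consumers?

Consumer share = 10/19

Pre-subsidy: 577 - 4.5p = -177 + 5p gives p* = 1508/19, q* = 4177/19.
With the rebate, buyers effectively pay pb = ps − 30, where ps is the price sellers receive.
Demand in terms of ps becomes qd = 577 − 4.5(ps − 30) = 712 - 4.5ps. Setting this equal to supply: 712 - 4.5ps = -177 + 5ps, so ps = 1778/19.
Buyers pay pb = 1778/19 − 30 = 1208/19; q' = -177 + 5·(1778/19) = 5527/19.
Buyers' price falls by p* − pb = 1508/19 − 1208/19 = 300/19; sellers' price rises by ps − p* = 1778/19 − 1508/19 = 270/19.
So consumers capture (300/19)/30 = 10/19 of each unit of subsidy.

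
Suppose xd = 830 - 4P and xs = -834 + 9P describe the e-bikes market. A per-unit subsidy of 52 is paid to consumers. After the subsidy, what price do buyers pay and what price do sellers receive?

Buyers pay 92; sellers receive 144

Pre-subsidy: 830 - 4P = -834 + 9P gives P* = 128, x* = 318.
With the rebate, buyers effectively pay Pb = Ps − 52, where Ps is the price sellers receive.
Demand in terms of Ps becomes xd = 830 − 4(Ps − 52) = 1038 - 4Ps. Setting this equal to supply: 1038 - 4Ps = -834 + 9Ps, so Ps = 144.
Buyers pay Pb = 144 − 52 = 92; x' = -834 + 9·144 = 462.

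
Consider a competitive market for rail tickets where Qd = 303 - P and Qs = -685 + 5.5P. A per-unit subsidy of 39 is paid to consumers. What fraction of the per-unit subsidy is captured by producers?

Producer share = 2/13

Pre-subsidy: 303 - P = -685 + 5.5P gives P* = 152, Q* = 151.
With the rebate, buyers effectively pay Pb = Ps − 39, where Ps is the price sellers receive.
Demand in terms of Ps becomes Qd = 303 − 1(Ps − 39) = 342 - Ps. Setting this equal to supply: 342 - Ps = -685 + 5.5Ps, so Ps = 158.
Buyers pay Pb = 158 − 39 = 119; Q' = -685 + 5.5·158 = 184.
Buyers' price falls by P* − Pb = 152 − 119 = 33; sellers' price rises by Ps − P* = 158 − 152 = 6.
So producers capture 6/39 = 2/13 of each unit of subsidy.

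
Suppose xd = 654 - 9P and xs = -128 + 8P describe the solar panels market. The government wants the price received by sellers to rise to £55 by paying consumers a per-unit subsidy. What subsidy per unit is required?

Required subsidy s = £17 per unit

At a seller price of 55, quantity supplied is -128 + 8·55 = 312.
Buyers absorb 312 only when they pay Pb with 654 − 9·Pb = 312, i.e. Pb = 38.
s = Ps − Pb = 55 − 38 = 17.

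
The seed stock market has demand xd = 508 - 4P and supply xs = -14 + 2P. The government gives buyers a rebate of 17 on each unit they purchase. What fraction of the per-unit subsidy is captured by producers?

Producer share = 2/3

Pre-subsidy: 508 - 4P = -14 + 2P gives P* = 87, x* = 160.
With the rebate, buyers effectively pay Pb = Ps − 17, where Ps is the price sellers receive.
Demand in terms of Ps becomes xd = 508 − 4(Ps − 17) = 576 - 4Ps. Setting this equal to supply: 576 - 4Ps = -14 + 2Ps, so Ps = 295/3.
Buyers pay Pb = 295/3 − 17 = 244/3; x' = -14 + 2·(295/3) = 548/3.
Buyers' price falls by P* − Pb = 87 − 244/3 = 17/3; sellers' price rises by Ps − P* = 295/3 − 87 = 34/3.
So producers capture (34/3)/17 = 2/3 of each unit of subsidy.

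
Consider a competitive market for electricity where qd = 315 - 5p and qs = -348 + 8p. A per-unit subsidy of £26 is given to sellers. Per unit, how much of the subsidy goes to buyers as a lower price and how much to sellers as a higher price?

Pre-subsidy: 315 - 5p = -348 + 8p gives p* = 51, q* = 60.
With the subsidy, sellers receive ps = pb + 26 for each unit, where pb is the price buyers pay.
Supply in terms of pb becomes qs = -348 + 8(pb + 26) = -140 + 8pb. Setting this equal to demand: 315 - 5pb = -140 + 8pb, so pb = 35.
Sellers receive ps = 35 + 26 = 61; q' = 315 − 5·35 = 140.
Buyers' price falls by p* − pb = 51 − 35 = 16; sellers' price rises by ps − p* = 61 − 51 = 10.

Buyers gain £16 per unit; sellers gain £10 per unit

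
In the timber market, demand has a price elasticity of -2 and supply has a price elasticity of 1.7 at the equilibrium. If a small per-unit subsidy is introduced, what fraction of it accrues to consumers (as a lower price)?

Consumer share = 17/37

For a small subsidy around the equilibrium, the benefit split depends on the relative slopes, which at a point are proportional to the elasticities.
Buyer share = εs/(εs + |εd|) = 1.7/(1.7 + 2) = 17/37; seller share = |εd|/(εs + |εd|) = 20/37.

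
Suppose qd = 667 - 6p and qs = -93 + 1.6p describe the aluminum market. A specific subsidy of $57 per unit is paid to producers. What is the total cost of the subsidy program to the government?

Government cost = $7923

Pre-subsidy: 667 - 6p = -93 + 1.6p gives p* = 100, q* = 67.
With the subsidy, sellers receive ps = pb + 57 for each unit, where pb is the price buyers pay.
Supply in terms of pb becomes qs = -93 + 1.6(pb + 57) = -1.8 + 1.6pb. Setting this equal to demand: 667 - 6pb = -1.8 + 1.6pb, so pb = 88.
Sellers receive ps = 88 + 57 = 145; q' = 667 − 6·88 = 139.
Government outlay = subsidy × quantity = 57 × 139 = 7923.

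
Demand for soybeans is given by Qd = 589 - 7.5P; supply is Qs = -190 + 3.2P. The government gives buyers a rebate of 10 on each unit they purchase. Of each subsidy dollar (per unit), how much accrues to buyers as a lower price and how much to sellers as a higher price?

Pre-subsidy: 589 - 7.5P = -190 + 3.2P gives P* = 7790/107, Q* = 4598/107.
With the rebate, buyers effectively pay Pb = Ps − 10, where Ps is the price sellers receive.
Demand in terms of Ps becomes Qd = 589 − 7.5(Ps − 10) = 664 - 7.5Ps. Setting this equal to supply: 664 - 7.5Ps = -190 + 3.2Ps, so Ps = 8540/107.
Buyers pay Pb = 8540/107 − 10 = 7470/107; Q' = -190 + 3.2·(8540/107) = 6998/107.
Buyers' price falls by P* − Pb = 7790/107 − 7470/107 = 320/107; sellers' price rises by Ps − P* = 8540/107 − 7790/107 = 750/107.

Buyers gain 320/107 per unit; sellers gain 750/107 per unit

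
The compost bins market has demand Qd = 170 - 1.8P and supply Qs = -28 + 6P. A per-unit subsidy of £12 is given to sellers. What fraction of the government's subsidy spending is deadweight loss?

DWL / government spending = 27/458

Pre-subsidy: 170 - 1.8P = -28 + 6P gives P* = 330/13, Q* = 1616/13.
With the subsidy, sellers receive Ps = Pb + 12 for each unit, where Pb is the price buyers pay.
Supply in terms of Pb becomes Qs = -28 + 6(Pb + 12) = 44 + 6Pb. Setting this equal to demand: 170 - 1.8Pb = 44 + 6Pb, so Pb = 210/13.
Sellers receive Ps = 210/13 + 12 = 366/13; Q' = 170 − 1.8·(210/13) = 1832/13.
ΔCS = ½(1616/13 + 1832/13)(330/13 − 210/13) = 206880/169; ΔPS = ½(1616/13 + 1832/13)(366/13 − 330/13) = 62064/169.
Government spending = 12 × 1832/13 = 21984/13.
DWL = ½ × 12 × (1832/13 − 1616/13) = 1296/13; fraction = (1296/13) / (21984/13) = 27/458.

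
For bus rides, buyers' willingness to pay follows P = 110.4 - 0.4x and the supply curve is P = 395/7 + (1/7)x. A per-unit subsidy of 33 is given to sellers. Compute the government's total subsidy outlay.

Pre-subsidy: 110.4 - 0.4x = 395/7 + (1/7)x gives x* = 1889/19 and P* = 1342/19.
With the subsidy, sellers receive Ps = Pb + 33 for each unit, where Pb is the price buyers pay.
On the curves, Pb = 110.4 - 0.4x and Ps = 395/7 + (1/7)x; the wedge Ps − Pb = 33 gives 395/7 + (1/7)x − (110.4 - 0.4x) = 33, so x' = 3044/19.
Then Pb = 110.4 − 0.4·(3044/19) = 880/19 and Ps = 395/7 + (1/7)·(3044/19) = 1507/19.
Government outlay = subsidy × quantity = 33 × 3044/19 = 100452/19.

Government cost = 100452/19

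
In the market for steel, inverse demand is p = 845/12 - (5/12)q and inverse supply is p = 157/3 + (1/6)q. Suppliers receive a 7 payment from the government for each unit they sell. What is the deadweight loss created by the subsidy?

Pre-subsidy: 845/12 - (5/12)q = 157/3 + (1/6)q gives q* = 31 and p* = 57.5.
With the subsidy, sellers receive ps = pb + 7 for each unit, where pb is the price buyers pay.
On the curves, pb = 845/12 - (5/12)q and ps = 157/3 + (1/6)q; the wedge ps − pb = 7 gives 157/3 + (1/6)q − (845/12 - (5/12)q) = 7, so q' = 43.
Then pb = 845/12 − (5/12)·43 = 52.5 and ps = 157/3 + (1/6)·43 = 59.5.
The subsidy expands output by 43 − 31 = 12 past the efficient level; on those units the gap between marginal cost and willingness to pay runs from 0 up to 7.
DWL = ½ × 7 × 12 = 42.

Deadweight loss = 42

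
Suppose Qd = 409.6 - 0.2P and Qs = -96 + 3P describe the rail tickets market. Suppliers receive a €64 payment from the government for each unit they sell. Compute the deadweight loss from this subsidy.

Pre-subsidy: 409.6 - 0.2P = -96 + 3P gives P* = 158, Q* = 378.
With the subsidy, sellers receive Ps = Pb + 64 for each unit, where Pb is the price buyers pay.
Supply in terms of Pb becomes Qs = -96 + 3(Pb + 64) = 96 + 3Pb. Setting this equal to demand: 409.6 - 0.2Pb = 96 + 3Pb, so Pb = 98.
Sellers receive Ps = 98 + 64 = 162; Q' = 409.6 − 0.2·98 = 390.
The subsidy expands output by 390 − 378 = 12 past the efficient level; on those units the gap between marginal cost and willingness to pay runs from 0 up to 64.
DWL = ½ × 64 × 12 = 384.

Deadweight loss = €384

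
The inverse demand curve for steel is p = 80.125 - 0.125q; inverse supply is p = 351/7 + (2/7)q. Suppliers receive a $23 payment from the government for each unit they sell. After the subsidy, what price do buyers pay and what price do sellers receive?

Buyers pay $64; sellers receive $87

Pre-subsidy: 80.125 - 0.125q = 351/7 + (2/7)q gives q* = 73 and p* = 71.
With the subsidy, sellers receive ps = pb + 23 for each unit, where pb is the price buyers pay.
On the curves, pb = 80.125 - 0.125q and ps = 351/7 + (2/7)q; the wedge ps − pb = 23 gives 351/7 + (2/7)q − (80.125 - 0.125q) = 23, so q' = 129.
Then pb = 80.125 − 0.125·129 = 64 and ps = 351/7 + (2/7)·129 = 87.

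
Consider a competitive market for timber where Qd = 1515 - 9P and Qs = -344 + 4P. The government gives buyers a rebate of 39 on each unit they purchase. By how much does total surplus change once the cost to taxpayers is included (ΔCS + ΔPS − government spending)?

Net change in total surplus = -2106

Pre-subsidy: 1515 - 9P = -344 + 4P gives P* = 143, Q* = 228.
With the rebate, buyers effectively pay Pb = Ps − 39, where Ps is the price sellers receive.
Demand in terms of Ps becomes Qd = 1515 − 9(Ps − 39) = 1866 - 9Ps. Setting this equal to supply: 1866 - 9Ps = -344 + 4Ps, so Ps = 170.
Buyers pay Pb = 170 − 39 = 131; Q' = -344 + 4·170 = 336.
ΔCS = ½(228 + 336)(143 − 131) = 3384; ΔPS = ½(228 + 336)(170 − 143) = 7614.
Government spending = 39 × 336 = 13104.
Net change = 3384 + 7614 − 13104 = -2106. The loss equals the DWL triangle ½·39·108.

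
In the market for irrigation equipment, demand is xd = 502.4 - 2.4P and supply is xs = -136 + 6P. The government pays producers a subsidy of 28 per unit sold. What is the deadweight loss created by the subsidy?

Pre-subsidy: 502.4 - 2.4P = -136 + 6P gives P* = 76, x* = 320.
With the subsidy, sellers receive Ps = Pb + 28 for each unit, where Pb is the price buyers pay.
Supply in terms of Pb becomes xs = -136 + 6(Pb + 28) = 32 + 6Pb. Setting this equal to demand: 502.4 - 2.4Pb = 32 + 6Pb, so Pb = 56.
Sellers receive Ps = 56 + 28 = 84; x' = 502.4 − 2.4·56 = 368.
The subsidy expands output by 368 − 320 = 48 past the efficient level; on those units the gap between marginal cost and willingness to pay runs from 0 up to 28.
DWL = ½ × 28 × 48 = 672.

Deadweight loss = 672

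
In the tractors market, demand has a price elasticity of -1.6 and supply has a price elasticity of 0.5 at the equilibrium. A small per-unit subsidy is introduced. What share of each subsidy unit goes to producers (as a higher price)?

For a small subsidy around the equilibrium, the benefit split depends on the relative slopes, which at a point are proportional to the elasticities.
Buyer share = εs/(εs + |εd|) = 0.5/(0.5 + 1.6) = 5/21; seller share = |εd|/(εs + |εd|) = 16/21.
So producers capture 16/21 of the subsidy.

Producer share = 16/21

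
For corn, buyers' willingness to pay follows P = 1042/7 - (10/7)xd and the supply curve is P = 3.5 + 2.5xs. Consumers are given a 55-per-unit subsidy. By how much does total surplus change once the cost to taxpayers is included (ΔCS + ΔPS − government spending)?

Net change in total surplus = -385

Pre-subsidy: 1042/7 - (10/7)x = 3.5 + 2.5x gives x* = 37 and P* = 96.
With the rebate, buyers effectively pay Pb = Ps − 55, where Ps is the price sellers receive.
On the curves, Pb = 1042/7 - (10/7)x and Ps = 3.5 + 2.5x; the wedge Ps − Pb = 55 gives 3.5 + 2.5x − (1042/7 - (10/7)x) = 55, so x' = 51.
Then Pb = 1042/7 − (10/7)·51 = 76 and Ps = 3.5 + 2.5·51 = 131.
ΔCS = ½(37 + 51)(96 − 76) = 880; ΔPS = ½(37 + 51)(131 − 96) = 1540.
Government spending = 55 × 51 = 2805.
Net change = 880 + 1540 − 2805 = -385. The loss equals the DWL triangle ½·55·14.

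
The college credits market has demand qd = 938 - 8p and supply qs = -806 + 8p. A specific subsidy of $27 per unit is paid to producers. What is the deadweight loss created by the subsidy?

Pre-subsidy: 938 - 8p = -806 + 8p gives p* = 109, q* = 66.
With the subsidy, sellers receive ps = pb + 27 for each unit, where pb is the price buyers pay.
Supply in terms of pb becomes qs = -806 + 8(pb + 27) = -590 + 8pb. Setting this equal to demand: 938 - 8pb = -590 + 8pb, so pb = 95.5.
Sellers receive ps = 95.5 + 27 = 122.5; q' = 938 − 8·95.5 = 174.
The subsidy expands output by 174 − 66 = 108 past the efficient level; on those units the gap between marginal cost and willingness to pay runs from 0 up to 27.
DWL = ½ × 27 × 108 = 1458.

Deadweight loss = $1458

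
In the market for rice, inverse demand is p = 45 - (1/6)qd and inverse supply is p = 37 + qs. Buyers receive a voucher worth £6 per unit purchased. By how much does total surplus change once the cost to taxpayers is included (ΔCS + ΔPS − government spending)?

Net change in total surplus = -108/7

Pre-subsidy: 45 - (1/6)q = 37 + q gives q* = 48/7 and p* = 307/7.
With the rebate, buyers effectively pay pb = ps − 6, where ps is the price sellers receive.
On the curves, pb = 45 - (1/6)q and ps = 37 + q; the wedge ps − pb = 6 gives 37 + q − (45 - (1/6)q) = 6, so q' = 12.
Then pb = 45 − (1/6)·12 = 43 and ps = 37 + 1·12 = 49.
ΔCS = ½(48/7 + 12)(307/7 − 43) = 396/49; ΔPS = ½(48/7 + 12)(49 − 307/7) = 2376/49.
Government spending = 6 × 12 = 72.
Net change = 396/49 + 2376/49 − 72 = -108/7. The loss equals the DWL triangle ½·6·36/7.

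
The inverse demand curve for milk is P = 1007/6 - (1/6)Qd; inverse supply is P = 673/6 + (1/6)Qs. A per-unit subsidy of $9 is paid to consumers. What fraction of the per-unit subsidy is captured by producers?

Producer share = 0.5

Pre-subsidy: 1007/6 - (1/6)Q = 673/6 + (1/6)Q gives Q* = 167 and P* = 140.
With the rebate, buyers effectively pay Pb = Ps − 9, where Ps is the price sellers receive.
On the curves, Pb = 1007/6 - (1/6)Q and Ps = 673/6 + (1/6)Q; the wedge Ps − Pb = 9 gives 673/6 + (1/6)Q − (1007/6 - (1/6)Q) = 9, so Q' = 194.
Then Pb = 1007/6 − (1/6)·194 = 135.5 and Ps = 673/6 + (1/6)·194 = 144.5.
Buyers' price falls by P* − Pb = 140 − 135.5 = 4.5; sellers' price rises by Ps − P* = 144.5 − 140 = 4.5.
So producers capture 4.5/9 = 0.5 of each unit of subsidy.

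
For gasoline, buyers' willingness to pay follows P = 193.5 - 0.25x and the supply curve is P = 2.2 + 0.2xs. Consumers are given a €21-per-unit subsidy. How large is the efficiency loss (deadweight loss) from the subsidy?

Pre-subsidy: 193.5 - 0.25x = 2.2 + 0.2x gives x* = 3826/9 and P* = 785/9.
With the rebate, buyers effectively pay Pb = Ps − 21, where Ps is the price sellers receive.
On the curves, Pb = 193.5 - 0.25x and Ps = 2.2 + 0.2x; the wedge Ps − Pb = 21 gives 2.2 + 0.2x − (193.5 - 0.25x) = 21, so x' = 4246/9.
Then Pb = 193.5 − 0.25·(4246/9) = 680/9 and Ps = 2.2 + 0.2·(4246/9) = 869/9.
The subsidy expands output by 4246/9 − 3826/9 = 140/3 past the efficient level; on those units the gap between marginal cost and willingness to pay runs from 0 up to 21.
DWL = ½ × 21 × 140/3 = 490.

Deadweight loss = €490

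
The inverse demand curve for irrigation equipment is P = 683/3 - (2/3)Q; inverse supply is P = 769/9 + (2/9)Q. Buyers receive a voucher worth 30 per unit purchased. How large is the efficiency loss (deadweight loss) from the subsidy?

Pre-subsidy: 683/3 - (2/3)Q = 769/9 + (2/9)Q gives Q* = 160 and P* = 121.
With the rebate, buyers effectively pay Pb = Ps − 30, where Ps is the price sellers receive.
On the curves, Pb = 683/3 - (2/3)Q and Ps = 769/9 + (2/9)Q; the wedge Ps − Pb = 30 gives 769/9 + (2/9)Q − (683/3 - (2/3)Q) = 30, so Q' = 193.75.
Then Pb = 683/3 − (2/3)·193.75 = 98.5 and Ps = 769/9 + (2/9)·193.75 = 128.5.
The subsidy expands output by 193.75 − 160 = 33.75 past the efficient level; on those units the gap between marginal cost and willingness to pay runs from 0 up to 30.
DWL = ½ × 30 × 33.75 = 506.25.

Deadweight loss = 506.25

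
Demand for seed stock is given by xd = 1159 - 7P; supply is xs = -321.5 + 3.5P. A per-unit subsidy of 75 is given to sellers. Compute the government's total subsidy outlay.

Pre-subsidy: 1159 - 7P = -321.5 + 3.5P gives P* = 141, x* = 172.
With the subsidy, sellers receive Ps = Pb + 75 for each unit, where Pb is the price buyers pay.
Supply in terms of Pb becomes xs = -321.5 + 3.5(Pb + 75) = -59 + 3.5Pb. Setting this equal to demand: 1159 - 7Pb = -59 + 3.5Pb, so Pb = 116.
Sellers receive Ps = 116 + 75 = 191; x' = 1159 − 7·116 = 347.
Government outlay = subsidy × quantity = 75 × 347 = 26025.

Government cost = 26025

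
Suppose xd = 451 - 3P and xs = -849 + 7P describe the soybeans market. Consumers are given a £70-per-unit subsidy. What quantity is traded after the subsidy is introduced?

x' = 208

Pre-subsidy: 451 - 3P = -849 + 7P gives P* = 130, x* = 61.
With the rebate, buyers effectively pay Pb = Ps − 70, where Ps is the price sellers receive.
Demand in terms of Ps becomes xd = 451 − 3(Ps − 70) = 661 - 3Ps. Setting this equal to supply: 661 - 3Ps = -849 + 7Ps, so Ps = 151.
Buyers pay Pb = 151 − 70 = 81; x' = -849 + 7·151 = 208.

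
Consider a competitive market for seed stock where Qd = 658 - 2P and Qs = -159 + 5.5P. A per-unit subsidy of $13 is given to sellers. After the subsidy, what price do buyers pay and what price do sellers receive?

Buyers pay $99.4; sellers receive $112.4

Pre-subsidy: 658 - 2P = -159 + 5.5P gives P* = 1634/15, Q* = 6602/15.
With the subsidy, sellers receive Ps = Pb + 13 for each unit, where Pb is the price buyers pay.
Supply in terms of Pb becomes Qs = -159 + 5.5(Pb + 13) = -87.5 + 5.5Pb. Setting this equal to demand: 658 - 2Pb = -87.5 + 5.5Pb, so Pb = 99.4.
Sellers receive Ps = 99.4 + 13 = 112.4; Q' = 658 − 2·99.4 = 459.2.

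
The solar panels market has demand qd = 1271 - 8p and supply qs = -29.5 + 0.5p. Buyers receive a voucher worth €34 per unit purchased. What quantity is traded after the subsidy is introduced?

q' = 63

Pre-subsidy: 1271 - 8p = -29.5 + 0.5p gives p* = 153, q* = 47.
With the rebate, buyers effectively pay pb = ps − 34, where ps is the price sellers receive.
Demand in terms of ps becomes qd = 1271 − 8(ps − 34) = 1543 - 8ps. Setting this equal to supply: 1543 - 8ps = -29.5 + 0.5ps, so ps = 185.
Buyers pay pb = 185 − 34 = 151; q' = -29.5 + 0.5·185 = 63.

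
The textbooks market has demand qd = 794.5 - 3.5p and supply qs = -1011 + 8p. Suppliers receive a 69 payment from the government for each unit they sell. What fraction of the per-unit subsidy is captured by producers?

Producer share = 7/23

Pre-subsidy: 794.5 - 3.5p = -1011 + 8p gives p* = 157, q* = 245.
With the subsidy, sellers receive ps = pb + 69 for each unit, where pb is the price buyers pay.
Supply in terms of pb becomes qs = -1011 + 8(pb + 69) = -459 + 8pb. Setting this equal to demand: 794.5 - 3.5pb = -459 + 8pb, so pb = 109.
Sellers receive ps = 109 + 69 = 178; q' = 794.5 − 3.5·109 = 413.
Buyers' price falls by p* − pb = 157 − 109 = 48; sellers' price rises by ps − p* = 178 − 157 = 21.
So producers capture 21/69 = 7/23 of each unit of subsidy.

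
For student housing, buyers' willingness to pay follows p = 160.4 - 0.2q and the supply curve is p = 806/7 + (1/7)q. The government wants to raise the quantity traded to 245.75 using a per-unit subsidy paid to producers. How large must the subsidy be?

At q = 245.75, from the demand curve buyers pay pb = 160.4 − 0.2·245.75 = 111.25; from the supply curve sellers need ps = 806/7 + (1/7)·245.75 = 150.25.
The subsidy must fill the gap: s = ps − pb = 150.25 − 111.25 = 39.

Required subsidy s = 39 per unit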